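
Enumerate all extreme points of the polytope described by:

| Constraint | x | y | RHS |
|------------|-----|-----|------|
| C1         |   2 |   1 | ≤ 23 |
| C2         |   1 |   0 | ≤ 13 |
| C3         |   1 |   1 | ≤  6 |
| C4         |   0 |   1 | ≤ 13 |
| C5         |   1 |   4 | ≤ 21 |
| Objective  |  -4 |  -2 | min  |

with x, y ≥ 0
Each vertex is the intersection of two constraint boundaries that also satisfies all remaining constraints:
  x = 0 and y = 0 → (0, 0)
  x + y = 6 and y = 0 → (6, 0)
  x + y = 6 and x + 4y = 21 → (1, 5)
  x + 4y = 21 and x = 0 → (0, 5.25)

Vertices: (0, 0), (6, 0), (1, 5), (0, 5.25)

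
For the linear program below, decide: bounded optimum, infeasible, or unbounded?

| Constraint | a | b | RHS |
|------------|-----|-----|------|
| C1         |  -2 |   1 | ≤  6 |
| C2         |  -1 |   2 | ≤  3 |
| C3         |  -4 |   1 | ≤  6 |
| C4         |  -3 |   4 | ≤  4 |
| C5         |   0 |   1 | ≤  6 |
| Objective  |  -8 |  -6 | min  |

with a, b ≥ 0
Feasible point: (0, 0) satisfies every constraint, so the LP is feasible.
Direction d = (1, 0): for each constraint row a, a·d ≤ 0 —
  (-2)(1) + (1)(0) = -2 ≤ 0
  (-1)(1) + (2)(0) = -1 ≤ 0
  (-4)(1) + (1)(0) = -4 ≤ 0
  (-3)(1) + (4)(0) = -3 ≤ 0
  (0)(1) + (1)(0) = 0 ≤ 0
and d ≥ 0, so (0, 0) + t·d stays feasible for every t ≥ 0. Along this ray z = -8a - 6b changes by -8 per unit t, so z → −∞.

The LP is unbounded; z can be made arbitrarily small.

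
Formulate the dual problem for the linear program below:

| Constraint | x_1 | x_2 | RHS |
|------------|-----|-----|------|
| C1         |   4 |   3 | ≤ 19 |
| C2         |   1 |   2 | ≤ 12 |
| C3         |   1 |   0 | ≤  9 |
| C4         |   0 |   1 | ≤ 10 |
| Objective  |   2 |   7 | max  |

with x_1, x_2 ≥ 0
Minimize: z = 19y1 + 12y2 + 9y3 + 10y4

Subject to:
  C1: -4y1 - y2 - y3 ≤ -2
  C2: -3y1 - 2y2 - y4 ≤ -7
  y1, y2, y3, y4 ≥ 0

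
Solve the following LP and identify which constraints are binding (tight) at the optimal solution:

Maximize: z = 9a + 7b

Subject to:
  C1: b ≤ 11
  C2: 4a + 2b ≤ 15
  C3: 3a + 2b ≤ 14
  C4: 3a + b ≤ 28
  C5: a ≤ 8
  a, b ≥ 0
Optimal: a = 0, b = 7
Slack at optimum:
  C1: slack = 4
  C2: slack = 1
  C3: slack = 0 (binding)
  C4: slack = 21
  C5: slack = 8
  a ≥ 0: a = 0 (binding)
  b ≥ 0: b = 7
Binding constraints: C3, a ≥ 0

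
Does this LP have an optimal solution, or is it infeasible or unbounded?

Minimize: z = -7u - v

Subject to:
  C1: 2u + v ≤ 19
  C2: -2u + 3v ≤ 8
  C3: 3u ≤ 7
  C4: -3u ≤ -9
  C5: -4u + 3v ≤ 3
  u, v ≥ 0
C3 requires 3u ≤ 7, while C4 (-3u ≤ -9) is equivalent to 3u ≥ 9. Together they would need 9 ≤ 3u ≤ 7, which is impossible since 9 > 7. No point satisfies all constraints.

Infeasible: no point satisfies all constraints simultaneously.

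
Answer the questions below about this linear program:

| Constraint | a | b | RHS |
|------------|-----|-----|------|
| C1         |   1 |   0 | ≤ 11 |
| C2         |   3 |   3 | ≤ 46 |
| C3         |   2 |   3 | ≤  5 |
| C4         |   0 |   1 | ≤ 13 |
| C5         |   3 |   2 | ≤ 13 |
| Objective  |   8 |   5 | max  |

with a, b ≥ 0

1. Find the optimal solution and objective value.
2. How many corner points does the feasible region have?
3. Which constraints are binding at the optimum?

1. a = 2.5, b = 0, z = 20
2. 3
3. C3, b ≥ 0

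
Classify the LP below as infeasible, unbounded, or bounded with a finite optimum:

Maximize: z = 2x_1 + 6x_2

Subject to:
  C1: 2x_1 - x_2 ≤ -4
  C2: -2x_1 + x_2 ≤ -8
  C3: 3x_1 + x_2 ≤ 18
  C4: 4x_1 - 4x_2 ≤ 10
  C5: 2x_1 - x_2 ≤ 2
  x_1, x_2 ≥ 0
C1 requires 2x_1 - x_2 ≤ -4, while C2 (-2x_1 + x_2 ≤ -8) is equivalent to 2x_1 - x_2 ≥ 8. Together they would need 8 ≤ 2x_1 - x_2 ≤ -4, which is impossible since 8 > -4. No point satisfies all constraints.

Infeasible — the constraint set is empty.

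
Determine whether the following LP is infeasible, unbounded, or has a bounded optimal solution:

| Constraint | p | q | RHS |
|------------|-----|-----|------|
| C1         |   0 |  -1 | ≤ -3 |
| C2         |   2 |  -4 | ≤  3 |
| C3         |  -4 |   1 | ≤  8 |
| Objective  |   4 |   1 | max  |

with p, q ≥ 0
Feasible point: (0, 3) satisfies every constraint, so the LP is feasible.
Direction d = (1, 1): for each constraint row a, a·d ≤ 0 —
  (0)(1) + (-1)(1) = -1 ≤ 0
  (2)(1) + (-4)(1) = -2 ≤ 0
  (-4)(1) + (1)(1) = -3 ≤ 0
and d ≥ 0, so (0, 3) + t·d stays feasible for every t ≥ 0. Along this ray z = 4p + q changes by 5 per unit t, so z → +∞.

The LP is unbounded; z can be made arbitrarily large.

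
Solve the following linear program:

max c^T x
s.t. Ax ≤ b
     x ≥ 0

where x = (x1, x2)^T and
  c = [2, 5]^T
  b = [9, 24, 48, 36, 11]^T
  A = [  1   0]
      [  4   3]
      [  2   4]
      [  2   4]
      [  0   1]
x1 = 0, x2 = 8, z = 40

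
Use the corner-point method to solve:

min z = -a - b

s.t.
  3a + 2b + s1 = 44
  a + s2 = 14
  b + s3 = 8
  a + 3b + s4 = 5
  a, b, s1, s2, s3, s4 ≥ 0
Each vertex is the intersection of two constraint boundaries that also satisfies all remaining constraints:
  a = 0 and b = 0 → (0, 0)
  a + 3b = 5 and b = 0 → (5, 0)
  a + 3b = 5 and a = 0 → (0, 1.667)

Evaluating z = -a - b at each vertex:
  (0, 0): z = 0
  (5, 0): z = -5
  (0, 1.667): z = -1.667

The minimum is at (5, 0) with z = -5.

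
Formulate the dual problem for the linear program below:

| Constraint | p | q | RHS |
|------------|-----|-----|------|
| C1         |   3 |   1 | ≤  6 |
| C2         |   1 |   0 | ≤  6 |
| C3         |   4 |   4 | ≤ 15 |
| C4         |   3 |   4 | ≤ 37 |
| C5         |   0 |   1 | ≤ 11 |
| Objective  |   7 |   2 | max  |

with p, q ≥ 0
Minimize: z = 6y1 + 6y2 + 15y3 + 37y4 + 11y5

Subject to:
  C1: -3y1 - y2 - 4y3 - 3y4 ≤ -7
  C2: -y1 - 4y3 - 4y4 - y5 ≤ -2
  y1, y2, y3, y4, y5 ≥ 0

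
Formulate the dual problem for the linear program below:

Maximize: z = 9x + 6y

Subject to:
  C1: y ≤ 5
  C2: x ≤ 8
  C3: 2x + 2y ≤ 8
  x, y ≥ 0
Minimize: z = 5y1 + 8y2 + 8y3

Subject to:
  C1: -y2 - 2y3 ≤ -9
  C2: -y1 - 2y3 ≤ -6
  y1, y2, y3 ≥ 0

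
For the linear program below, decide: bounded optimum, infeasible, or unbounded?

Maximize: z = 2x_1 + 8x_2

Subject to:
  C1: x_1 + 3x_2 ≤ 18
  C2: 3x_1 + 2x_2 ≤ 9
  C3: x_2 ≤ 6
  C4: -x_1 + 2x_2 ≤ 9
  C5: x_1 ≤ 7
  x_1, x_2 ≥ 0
The point (0, 4.5) satisfies every constraint, so the LP is feasible; the constraints give x_1 ≤ 7 and x_2 ≤ 6, which with x_1, x_2 ≥ 0 keep the feasible region inside a bounded box. A feasible, bounded LP attains a finite optimum at a vertex.

The LP has an optimal solution: (0, 4.5) with z = 36.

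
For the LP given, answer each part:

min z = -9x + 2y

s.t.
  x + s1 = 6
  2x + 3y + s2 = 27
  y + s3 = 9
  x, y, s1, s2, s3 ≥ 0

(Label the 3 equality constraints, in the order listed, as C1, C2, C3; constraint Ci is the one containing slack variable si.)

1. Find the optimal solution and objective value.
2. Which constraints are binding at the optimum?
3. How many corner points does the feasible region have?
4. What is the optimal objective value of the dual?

1. x = 6, y = 0, z = -54
2. C1, y ≥ 0
3. 4
4. -54 (by strong duality, equal to the primal optimum)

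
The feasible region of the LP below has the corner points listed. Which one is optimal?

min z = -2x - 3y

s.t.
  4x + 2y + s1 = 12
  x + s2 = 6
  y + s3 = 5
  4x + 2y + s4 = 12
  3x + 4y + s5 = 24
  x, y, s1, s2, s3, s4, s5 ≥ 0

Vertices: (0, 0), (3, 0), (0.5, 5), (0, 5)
(0.5, 5) with z = -16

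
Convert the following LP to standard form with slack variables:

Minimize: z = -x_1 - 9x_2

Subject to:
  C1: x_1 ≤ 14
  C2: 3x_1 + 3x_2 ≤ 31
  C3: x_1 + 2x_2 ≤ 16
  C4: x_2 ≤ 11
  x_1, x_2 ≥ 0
min z = -x_1 - 9x_2

s.t.
  x_1 + s1 = 14
  3x_1 + 3x_2 + s2 = 31
  x_1 + 2x_2 + s3 = 16
  x_2 + s4 = 11
  x_1, x_2, s1, s2, s3, s4 ≥ 0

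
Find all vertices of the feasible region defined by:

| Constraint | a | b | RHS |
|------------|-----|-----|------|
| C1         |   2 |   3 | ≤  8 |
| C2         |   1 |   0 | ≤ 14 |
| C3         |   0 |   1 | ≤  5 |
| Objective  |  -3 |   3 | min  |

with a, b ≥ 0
Each vertex is the intersection of two constraint boundaries that also satisfies all remaining constraints:
  a = 0 and b = 0 → (0, 0)
  2a + 3b = 8 and b = 0 → (4, 0)
  2a + 3b = 8 and a = 0 → (0, 2.667)

Vertices: (0, 0), (4, 0), (0, 2.667)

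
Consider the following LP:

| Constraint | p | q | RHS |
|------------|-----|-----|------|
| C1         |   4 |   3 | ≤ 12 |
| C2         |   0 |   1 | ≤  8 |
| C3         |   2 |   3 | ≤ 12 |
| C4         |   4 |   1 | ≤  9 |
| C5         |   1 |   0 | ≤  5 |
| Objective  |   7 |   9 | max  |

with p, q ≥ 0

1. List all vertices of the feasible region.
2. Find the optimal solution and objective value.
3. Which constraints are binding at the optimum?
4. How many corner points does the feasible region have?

1. (0, 0), (2.25, 0), (1.875, 1.5), (0, 4)
2. p = 0, q = 4, z = 36
3. C1, C3, p ≥ 0
4. 4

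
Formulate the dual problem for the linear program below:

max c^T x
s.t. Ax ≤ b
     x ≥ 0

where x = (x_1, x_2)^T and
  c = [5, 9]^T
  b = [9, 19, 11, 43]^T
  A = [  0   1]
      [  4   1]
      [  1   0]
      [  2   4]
Minimize: z = 9y1 + 19y2 + 11y3 + 43y4

Subject to:
  C1: -4y2 - y3 - 2y4 ≤ -5
  C2: -y1 - y2 - 4y4 ≤ -9
  y1, y2, y3, y4 ≥ 0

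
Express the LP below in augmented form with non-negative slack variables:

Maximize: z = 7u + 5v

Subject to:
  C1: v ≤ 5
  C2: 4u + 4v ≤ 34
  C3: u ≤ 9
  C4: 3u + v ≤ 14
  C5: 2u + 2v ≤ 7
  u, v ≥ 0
max z = 7u + 5v

s.t.
  v + s1 = 5
  4u + 4v + s2 = 34
  u + s3 = 9
  3u + v + s4 = 14
  2u + 2v + s5 = 7
  u, v, s1, s2, s3, s4, s5 ≥ 0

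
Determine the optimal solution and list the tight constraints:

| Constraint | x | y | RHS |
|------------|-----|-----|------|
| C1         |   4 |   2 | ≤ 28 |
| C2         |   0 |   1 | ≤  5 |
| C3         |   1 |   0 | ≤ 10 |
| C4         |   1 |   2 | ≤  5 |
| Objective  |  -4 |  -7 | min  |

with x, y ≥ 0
Optimal: x = 5, y = 0
Slack at optimum:
  C1: slack = 8
  C2: slack = 5
  C3: slack = 5
  C4: slack = 0 (binding)
  x ≥ 0: x = 5
  y ≥ 0: y = 0 (binding)
Binding constraints: C4, y ≥ 0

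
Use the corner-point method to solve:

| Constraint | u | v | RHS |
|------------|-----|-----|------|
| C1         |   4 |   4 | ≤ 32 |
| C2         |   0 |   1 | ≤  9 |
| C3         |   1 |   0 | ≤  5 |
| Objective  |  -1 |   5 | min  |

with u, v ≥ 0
Each vertex is the intersection of two constraint boundaries that also satisfies all remaining constraints:
  u = 0 and v = 0 → (0, 0)
  u = 5 and v = 0 → (5, 0)
  4u + 4v = 32 and u = 5 → (5, 3)
  4u + 4v = 32 and u = 0 → (0, 8)

Evaluating z = -u + 5v at each vertex:
  (0, 0): z = 0
  (5, 0): z = -5
  (5, 3): z = 10
  (0, 8): z = 40

The minimum is at (5, 0) with z = -5.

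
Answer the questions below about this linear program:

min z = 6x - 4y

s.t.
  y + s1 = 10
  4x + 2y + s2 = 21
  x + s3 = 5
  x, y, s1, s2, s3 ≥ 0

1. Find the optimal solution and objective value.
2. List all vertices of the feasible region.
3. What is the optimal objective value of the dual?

1. x = 0, y = 10, z = -40
2. (0, 0), (5, 0), (5, 0.5), (0.25, 10), (0, 10)
3. -40 (by strong duality, equal to the primal optimum)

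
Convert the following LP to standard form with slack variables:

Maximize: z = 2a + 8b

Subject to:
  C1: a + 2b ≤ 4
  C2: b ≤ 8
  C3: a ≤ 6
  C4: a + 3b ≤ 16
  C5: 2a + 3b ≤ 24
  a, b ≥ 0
max z = 2a + 8b

s.t.
  a + 2b + s1 = 4
  b + s2 = 8
  a + s3 = 6
  a + 3b + s4 = 16
  2a + 3b + s5 = 24
  a, b, s1, s2, s3, s4, s5 ≥ 0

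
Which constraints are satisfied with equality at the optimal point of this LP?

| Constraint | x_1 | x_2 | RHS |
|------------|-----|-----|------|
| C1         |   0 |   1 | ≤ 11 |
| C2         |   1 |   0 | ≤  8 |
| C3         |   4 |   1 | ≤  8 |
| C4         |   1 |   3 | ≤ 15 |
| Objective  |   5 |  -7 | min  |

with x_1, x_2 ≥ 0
Optimal: x_1 = 0, x_2 = 5
Slack at optimum:
  C1: slack = 6
  C2: slack = 8
  C3: slack = 3
  C4: slack = 0 (binding)
  x_1 ≥ 0: x_1 = 0 (binding)
  x_2 ≥ 0: x_2 = 5
Binding constraints: C4, x_1 ≥ 0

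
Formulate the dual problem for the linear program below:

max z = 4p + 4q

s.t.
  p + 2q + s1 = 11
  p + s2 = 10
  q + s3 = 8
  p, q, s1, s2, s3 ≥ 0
Minimize: z = 11y1 + 10y2 + 8y3

Subject to:
  C1: -y1 - y2 ≤ -4
  C2: -2y1 - y3 ≤ -4
  y1, y2, y3 ≥ 0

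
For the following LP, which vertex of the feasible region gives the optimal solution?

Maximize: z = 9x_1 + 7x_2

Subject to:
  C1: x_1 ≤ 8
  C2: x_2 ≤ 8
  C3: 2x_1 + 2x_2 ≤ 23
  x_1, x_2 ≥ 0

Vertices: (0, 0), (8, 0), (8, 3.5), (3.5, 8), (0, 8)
(8, 3.5) with z = 96.5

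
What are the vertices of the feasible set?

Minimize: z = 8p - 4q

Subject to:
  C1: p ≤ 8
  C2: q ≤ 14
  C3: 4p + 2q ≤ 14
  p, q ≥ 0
Each vertex is the intersection of two constraint boundaries that also satisfies all remaining constraints:
  p = 0 and q = 0 → (0, 0)
  4p + 2q = 14 and q = 0 → (3.5, 0)
  4p + 2q = 14 and p = 0 → (0, 7)

Vertices: (0, 0), (3.5, 0), (0, 7)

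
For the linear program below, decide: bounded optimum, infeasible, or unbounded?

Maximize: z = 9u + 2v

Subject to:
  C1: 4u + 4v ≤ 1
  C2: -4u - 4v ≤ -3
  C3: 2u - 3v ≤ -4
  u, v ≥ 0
C1 requires 4u + 4v ≤ 1, while C2 (-4u - 4v ≤ -3) is equivalent to 4u + 4v ≥ 3. Together they would need 3 ≤ 4u + 4v ≤ 1, which is impossible since 3 > 1. No point satisfies all constraints.

Infeasible: no point satisfies all constraints simultaneously.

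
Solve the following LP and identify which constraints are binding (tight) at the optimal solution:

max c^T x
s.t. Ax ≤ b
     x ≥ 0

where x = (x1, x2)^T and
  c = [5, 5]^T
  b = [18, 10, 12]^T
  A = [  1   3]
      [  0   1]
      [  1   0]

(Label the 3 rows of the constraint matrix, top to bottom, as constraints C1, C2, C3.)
Optimal: x1 = 12, x2 = 2
Slack at optimum:
  C1: slack = 0 (binding)
  C2: slack = 8
  C3: slack = 0 (binding)
  x1 ≥ 0: x1 = 12
  x2 ≥ 0: x2 = 2
Binding constraints: C1, C3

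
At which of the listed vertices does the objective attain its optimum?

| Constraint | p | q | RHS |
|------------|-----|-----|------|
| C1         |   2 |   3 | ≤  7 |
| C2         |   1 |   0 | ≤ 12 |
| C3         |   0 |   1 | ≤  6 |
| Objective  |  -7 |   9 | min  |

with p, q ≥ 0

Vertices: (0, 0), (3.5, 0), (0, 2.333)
Evaluating z = -7p + 9q at each vertex:
  (0, 0): z = 0
  (3.5, 0): z = -24.5
  (0, 2.333): z = 21

The smallest value is z = -24.5, attained at (3.5, 0).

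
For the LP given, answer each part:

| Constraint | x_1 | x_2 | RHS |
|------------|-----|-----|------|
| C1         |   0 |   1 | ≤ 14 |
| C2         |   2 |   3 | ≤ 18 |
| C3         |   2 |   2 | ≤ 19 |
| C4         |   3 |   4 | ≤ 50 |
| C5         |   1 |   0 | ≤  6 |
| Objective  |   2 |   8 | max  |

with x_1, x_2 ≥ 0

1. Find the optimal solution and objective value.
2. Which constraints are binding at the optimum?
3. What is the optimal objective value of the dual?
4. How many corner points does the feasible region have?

1. x_1 = 0, x_2 = 6, z = 48
2. C2, x_1 ≥ 0
3. 48 (by strong duality, equal to the primal optimum)
4. 4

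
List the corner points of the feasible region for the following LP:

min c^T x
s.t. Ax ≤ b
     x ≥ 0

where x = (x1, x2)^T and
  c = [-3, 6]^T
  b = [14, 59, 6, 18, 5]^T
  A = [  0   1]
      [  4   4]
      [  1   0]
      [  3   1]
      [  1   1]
Each vertex is the intersection of two constraint boundaries that also satisfies all remaining constraints:
  x1 = 0 and x2 = 0 → (0, 0)
  x1 + x2 = 5 and x2 = 0 → (5, 0)
  x1 + x2 = 5 and x1 = 0 → (0, 5)

Vertices: (0, 0), (5, 0), (0, 5)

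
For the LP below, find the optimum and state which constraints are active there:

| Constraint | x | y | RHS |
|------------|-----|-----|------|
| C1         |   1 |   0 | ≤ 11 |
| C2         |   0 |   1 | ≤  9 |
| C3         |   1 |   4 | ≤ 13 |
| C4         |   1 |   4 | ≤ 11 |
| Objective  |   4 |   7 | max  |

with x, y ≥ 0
Optimal: x = 11, y = 0
Slack at optimum:
  C1: slack = 0 (binding)
  C2: slack = 9
  C3: slack = 2
  C4: slack = 0 (binding)
  x ≥ 0: x = 11
  y ≥ 0: y = 0 (binding)
Binding constraints: C1, C4, y ≥ 0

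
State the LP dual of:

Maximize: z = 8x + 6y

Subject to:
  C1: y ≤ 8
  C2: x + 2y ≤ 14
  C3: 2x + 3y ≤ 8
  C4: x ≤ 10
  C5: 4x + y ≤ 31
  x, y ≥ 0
Minimize: z = 8y1 + 14y2 + 8y3 + 10y4 + 31y5

Subject to:
  C1: -y2 - 2y3 - y4 - 4y5 ≤ -8
  C2: -y1 - 2y2 - 3y3 - y5 ≤ -6
  y1, y2, y3, y4, y5 ≥ 0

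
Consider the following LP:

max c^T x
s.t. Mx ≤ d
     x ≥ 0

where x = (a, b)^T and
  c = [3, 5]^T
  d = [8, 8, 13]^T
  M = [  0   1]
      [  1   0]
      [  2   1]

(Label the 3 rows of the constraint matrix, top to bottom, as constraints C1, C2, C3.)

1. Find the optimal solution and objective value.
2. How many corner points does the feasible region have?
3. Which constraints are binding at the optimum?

1. a = 2.5, b = 8, z = 47.5
2. 4
3. C1, C3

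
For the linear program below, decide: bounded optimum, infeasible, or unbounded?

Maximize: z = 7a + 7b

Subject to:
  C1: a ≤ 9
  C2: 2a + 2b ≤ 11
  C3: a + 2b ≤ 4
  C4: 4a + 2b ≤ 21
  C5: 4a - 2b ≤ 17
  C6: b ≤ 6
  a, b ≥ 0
The point (4, 0) satisfies every constraint, so the LP is feasible; the constraints give a ≤ 9 and b ≤ 6, which with a, b ≥ 0 keep the feasible region inside a bounded box. A feasible, bounded LP attains a finite optimum at a vertex.

Evaluating z = 7a + 7b at each vertex:
  (0, 0): z = 0
  (4, 0): z = 28
  (0, 2): z = 14

The LP has an optimal solution: (4, 0) with z = 28.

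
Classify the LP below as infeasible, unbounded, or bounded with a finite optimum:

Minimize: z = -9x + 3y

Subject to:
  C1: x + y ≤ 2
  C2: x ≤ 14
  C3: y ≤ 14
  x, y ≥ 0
The point (2, 0) satisfies every constraint, so the LP is feasible; the constraints give x ≤ 14 and y ≤ 14, which with x, y ≥ 0 keep the feasible region inside a bounded box. A feasible, bounded LP attains a finite optimum at a vertex.

Evaluating z = -9x + 3y at each vertex:
  (0, 0): z = 0
  (2, 0): z = -18
  (0, 2): z = 6

Feasible with finite optimum z* = -18 at (2, 0).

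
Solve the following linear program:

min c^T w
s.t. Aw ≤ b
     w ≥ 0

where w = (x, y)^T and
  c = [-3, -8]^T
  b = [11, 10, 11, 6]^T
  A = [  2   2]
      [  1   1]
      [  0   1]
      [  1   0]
x = 0, y = 5.5, z = -44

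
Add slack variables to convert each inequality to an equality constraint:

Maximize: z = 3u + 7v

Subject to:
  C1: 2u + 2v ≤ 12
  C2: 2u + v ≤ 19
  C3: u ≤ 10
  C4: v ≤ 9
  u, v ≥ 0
max z = 3u + 7v

s.t.
  2u + 2v + s1 = 12
  2u + v + s2 = 19
  u + s3 = 10
  v + s4 = 9
  u, v, s1, s2, s3, s4 ≥ 0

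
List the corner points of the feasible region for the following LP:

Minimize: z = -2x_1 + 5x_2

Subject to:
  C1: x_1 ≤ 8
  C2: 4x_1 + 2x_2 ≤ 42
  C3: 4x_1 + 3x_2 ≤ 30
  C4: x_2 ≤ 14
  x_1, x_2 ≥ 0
Each vertex is the intersection of two constraint boundaries that also satisfies all remaining constraints:
  x_1 = 0 and x_2 = 0 → (0, 0)
  4x_1 + 3x_2 = 30 and x_2 = 0 → (7.5, 0)
  4x_1 + 3x_2 = 30 and x_1 = 0 → (0, 10)

Vertices: (0, 0), (7.5, 0), (0, 10)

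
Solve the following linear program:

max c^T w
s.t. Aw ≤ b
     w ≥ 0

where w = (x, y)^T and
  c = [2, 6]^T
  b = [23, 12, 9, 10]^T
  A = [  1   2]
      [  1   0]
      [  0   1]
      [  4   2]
x = 0, y = 5, z = 30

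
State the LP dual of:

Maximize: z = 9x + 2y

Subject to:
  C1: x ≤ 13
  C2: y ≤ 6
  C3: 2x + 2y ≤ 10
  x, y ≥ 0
Minimize: z = 13y1 + 6y2 + 10y3

Subject to:
  C1: -y1 - 2y3 ≤ -9
  C2: -y2 - 2y3 ≤ -2
  y1, y2, y3 ≥ 0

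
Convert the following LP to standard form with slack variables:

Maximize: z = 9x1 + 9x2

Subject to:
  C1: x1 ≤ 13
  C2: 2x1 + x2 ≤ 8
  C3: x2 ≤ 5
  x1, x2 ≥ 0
max z = 9x1 + 9x2

s.t.
  x1 + s1 = 13
  2x1 + x2 + s2 = 8
  x2 + s3 = 5
  x1, x2, s1, s2, s3 ≥ 0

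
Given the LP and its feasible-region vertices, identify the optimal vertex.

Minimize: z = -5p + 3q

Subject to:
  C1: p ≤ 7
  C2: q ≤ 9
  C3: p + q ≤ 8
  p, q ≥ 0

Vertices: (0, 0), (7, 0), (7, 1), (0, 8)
Evaluating z = -5p + 3q at each vertex:
  (0, 0): z = 0
  (7, 0): z = -35
  (7, 1): z = -32
  (0, 8): z = 24

The smallest value is z = -35, attained at (7, 0).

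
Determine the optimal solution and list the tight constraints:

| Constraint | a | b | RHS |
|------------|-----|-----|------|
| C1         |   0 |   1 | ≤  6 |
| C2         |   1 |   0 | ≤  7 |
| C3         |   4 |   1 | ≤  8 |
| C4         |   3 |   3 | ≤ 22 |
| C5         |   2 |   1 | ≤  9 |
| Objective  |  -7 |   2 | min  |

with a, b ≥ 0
Optimal: a = 2, b = 0
Slack at optimum:
  C1: slack = 6
  C2: slack = 5
  C3: slack = 0 (binding)
  C4: slack = 16
  C5: slack = 5
  a ≥ 0: a = 2
  b ≥ 0: b = 0 (binding)
Binding constraints: C3, b ≥ 0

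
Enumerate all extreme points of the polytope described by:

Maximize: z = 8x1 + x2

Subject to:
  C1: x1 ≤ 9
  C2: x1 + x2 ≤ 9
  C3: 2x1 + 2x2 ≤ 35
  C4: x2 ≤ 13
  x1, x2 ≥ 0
Each vertex is the intersection of two constraint boundaries that also satisfies all remaining constraints:
  x1 = 0 and x2 = 0 → (0, 0)
  x1 = 9 and x1 + x2 = 9 → (9, 0)
  x1 + x2 = 9 and x1 = 0 → (0, 9)

Vertices: (0, 0), (9, 0), (0, 9)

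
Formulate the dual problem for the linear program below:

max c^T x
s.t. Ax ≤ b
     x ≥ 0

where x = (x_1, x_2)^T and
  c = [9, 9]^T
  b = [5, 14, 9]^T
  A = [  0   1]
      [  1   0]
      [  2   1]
Minimize: z = 5y1 + 14y2 + 9y3

Subject to:
  C1: -y2 - 2y3 ≤ -9
  C2: -y1 - y3 ≤ -9
  y1, y2, y3 ≥ 0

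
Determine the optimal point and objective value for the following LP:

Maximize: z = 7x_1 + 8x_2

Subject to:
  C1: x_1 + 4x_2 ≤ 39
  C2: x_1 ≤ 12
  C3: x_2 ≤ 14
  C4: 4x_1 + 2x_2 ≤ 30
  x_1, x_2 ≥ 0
Each vertex is the intersection of two constraint boundaries that also satisfies all remaining constraints:
  x_1 = 0 and x_2 = 0 → (0, 0)
  4x_1 + 2x_2 = 30 and x_2 = 0 → (7.5, 0)
  x_1 + 4x_2 = 39 and 4x_1 + 2x_2 = 30 → (3, 9)
  x_1 + 4x_2 = 39 and x_1 = 0 → (0, 9.75)

Evaluating z = 7x_1 + 8x_2 at each vertex:
  (0, 0): z = 0
  (7.5, 0): z = 52.5
  (3, 9): z = 93
  (0, 9.75): z = 78

The maximum is at (3, 9) with z = 93.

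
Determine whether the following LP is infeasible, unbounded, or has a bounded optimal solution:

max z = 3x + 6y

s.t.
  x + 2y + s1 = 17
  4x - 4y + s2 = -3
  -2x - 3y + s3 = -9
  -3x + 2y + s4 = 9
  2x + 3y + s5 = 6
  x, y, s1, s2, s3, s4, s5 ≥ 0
The row 2x + 3y + s5 = 6 with s5 ≥ 0 requires 2x + 3y ≤ 6, while the row -2x - 3y + s3 = -9 with s3 ≥ 0 is equivalent to 2x + 3y ≥ 9. Together they would need 9 ≤ 2x + 3y ≤ 6, which is impossible since 9 > 6. No point satisfies all constraints.

Infeasible: no point satisfies all constraints simultaneously.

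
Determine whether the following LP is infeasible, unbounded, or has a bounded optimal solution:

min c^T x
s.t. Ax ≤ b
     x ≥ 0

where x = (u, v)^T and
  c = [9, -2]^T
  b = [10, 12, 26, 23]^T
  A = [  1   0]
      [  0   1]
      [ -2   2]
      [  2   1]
The point (0, 12) satisfies every constraint, so the LP is feasible; the constraints give u ≤ 10 and v ≤ 12, which with u, v ≥ 0 keep the feasible region inside a bounded box. A feasible, bounded LP attains a finite optimum at a vertex.

Evaluating z = 9u - 2v at each vertex:
  (0, 0): z = 0
  (10, 0): z = 90
  (10, 3): z = 84
  (5.5, 12): z = 25.5
  (0, 12): z = -24

The LP has an optimal solution: (0, 12) with z = -24.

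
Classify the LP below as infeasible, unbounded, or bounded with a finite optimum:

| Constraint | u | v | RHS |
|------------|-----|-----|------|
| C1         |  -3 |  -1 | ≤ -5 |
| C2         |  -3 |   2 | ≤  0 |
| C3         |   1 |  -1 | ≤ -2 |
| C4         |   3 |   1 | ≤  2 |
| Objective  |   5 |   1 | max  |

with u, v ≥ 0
C4 requires 3u + v ≤ 2, while C1 (-3u - v ≤ -5) is equivalent to 3u + v ≥ 5. Together they would need 5 ≤ 3u + v ≤ 2, which is impossible since 5 > 2. No point satisfies all constraints.

Infeasible — the constraint set is empty.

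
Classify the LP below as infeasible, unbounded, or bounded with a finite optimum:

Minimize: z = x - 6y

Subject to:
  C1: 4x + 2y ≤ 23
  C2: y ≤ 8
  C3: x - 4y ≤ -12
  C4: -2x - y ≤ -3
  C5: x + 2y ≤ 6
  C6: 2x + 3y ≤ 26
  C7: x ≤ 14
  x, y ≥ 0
The point (0, 3) satisfies every constraint, so the LP is feasible; the constraints give x ≤ 14 and y ≤ 8, which with x, y ≥ 0 keep the feasible region inside a bounded box. A feasible, bounded LP attains a finite optimum at a vertex.

Evaluating z = x - 6y at each vertex:
  (0, 3): z = -18

The LP has an optimal solution: (0, 3) with z = -18.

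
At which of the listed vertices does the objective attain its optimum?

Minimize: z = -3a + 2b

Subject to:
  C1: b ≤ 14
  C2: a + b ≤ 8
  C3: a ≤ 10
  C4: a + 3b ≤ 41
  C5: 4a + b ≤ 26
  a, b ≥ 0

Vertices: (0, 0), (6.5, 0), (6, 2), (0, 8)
(6.5, 0) with z = -19.5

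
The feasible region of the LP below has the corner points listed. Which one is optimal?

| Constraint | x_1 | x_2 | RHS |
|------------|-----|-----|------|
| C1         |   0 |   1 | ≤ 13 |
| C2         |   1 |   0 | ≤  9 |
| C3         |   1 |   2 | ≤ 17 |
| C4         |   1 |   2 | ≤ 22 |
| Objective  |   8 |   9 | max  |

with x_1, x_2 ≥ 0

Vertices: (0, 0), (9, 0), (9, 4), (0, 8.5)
Evaluating z = 8x_1 + 9x_2 at each vertex:
  (0, 0): z = 0
  (9, 0): z = 72
  (9, 4): z = 108
  (0, 8.5): z = 76.5

The largest value is z = 108, attained at (9, 4).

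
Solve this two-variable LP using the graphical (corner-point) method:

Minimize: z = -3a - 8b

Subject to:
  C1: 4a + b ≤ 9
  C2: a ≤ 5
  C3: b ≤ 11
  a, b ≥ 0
Each vertex is the intersection of two constraint boundaries that also satisfies all remaining constraints:
  a = 0 and b = 0 → (0, 0)
  4a + b = 9 and b = 0 → (2.25, 0)
  4a + b = 9 and a = 0 → (0, 9)

Evaluating z = -3a - 8b at each vertex:
  (0, 0): z = 0
  (2.25, 0): z = -6.75
  (0, 9): z = -72

The minimum is at (0, 9) with z = -72.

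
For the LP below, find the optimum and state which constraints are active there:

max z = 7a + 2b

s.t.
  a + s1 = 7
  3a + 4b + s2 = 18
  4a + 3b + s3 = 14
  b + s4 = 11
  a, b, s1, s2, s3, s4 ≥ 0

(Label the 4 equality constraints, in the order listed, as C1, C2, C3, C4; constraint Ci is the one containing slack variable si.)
Optimal: a = 3.5, b = 0
Binding: C3, b ≥ 0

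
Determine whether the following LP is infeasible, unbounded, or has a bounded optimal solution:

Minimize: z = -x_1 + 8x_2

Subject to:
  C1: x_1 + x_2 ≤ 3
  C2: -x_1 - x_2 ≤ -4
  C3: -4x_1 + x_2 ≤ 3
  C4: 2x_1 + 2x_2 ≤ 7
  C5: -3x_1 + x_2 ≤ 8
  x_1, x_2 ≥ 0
C1 requires x_1 + x_2 ≤ 3, while C2 (-x_1 - x_2 ≤ -4) is equivalent to x_1 + x_2 ≥ 4. Together they would need 4 ≤ x_1 + x_2 ≤ 3, which is impossible since 4 > 3. No point satisfies all constraints.

The feasible region is empty; the LP is infeasible.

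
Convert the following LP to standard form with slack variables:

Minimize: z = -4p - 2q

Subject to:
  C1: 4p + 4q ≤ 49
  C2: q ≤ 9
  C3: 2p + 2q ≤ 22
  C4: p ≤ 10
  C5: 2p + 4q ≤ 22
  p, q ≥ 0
min z = -4p - 2q

s.t.
  4p + 4q + s1 = 49
  q + s2 = 9
  2p + 2q + s3 = 22
  p + s4 = 10
  2p + 4q + s5 = 22
  p, q, s1, s2, s3, s4, s5 ≥ 0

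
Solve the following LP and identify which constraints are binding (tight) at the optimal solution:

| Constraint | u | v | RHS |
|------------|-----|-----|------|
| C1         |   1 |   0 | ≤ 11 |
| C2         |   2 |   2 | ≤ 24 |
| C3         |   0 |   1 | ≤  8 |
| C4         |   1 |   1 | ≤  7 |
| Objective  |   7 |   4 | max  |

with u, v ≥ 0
Optimal: u = 7, v = 0
Binding: C4, v ≥ 0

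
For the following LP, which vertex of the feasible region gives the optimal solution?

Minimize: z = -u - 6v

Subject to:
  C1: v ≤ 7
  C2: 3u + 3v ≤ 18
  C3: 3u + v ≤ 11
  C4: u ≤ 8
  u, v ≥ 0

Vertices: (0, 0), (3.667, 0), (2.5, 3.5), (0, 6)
Evaluating z = -u - 6v at each vertex:
  (0, 0): z = 0
  (3.667, 0): z = -3.667
  (2.5, 3.5): z = -23.5
  (0, 6): z = -36

The smallest value is z = -36, attained at (0, 6).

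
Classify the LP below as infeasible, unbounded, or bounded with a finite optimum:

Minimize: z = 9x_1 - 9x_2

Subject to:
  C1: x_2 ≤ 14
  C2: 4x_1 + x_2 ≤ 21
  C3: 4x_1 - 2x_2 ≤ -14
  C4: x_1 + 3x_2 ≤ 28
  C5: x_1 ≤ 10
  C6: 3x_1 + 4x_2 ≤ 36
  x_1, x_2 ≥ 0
The point (0, 9) satisfies every constraint, so the LP is feasible; the constraints give x_1 ≤ 10 and x_2 ≤ 14, which with x_1, x_2 ≥ 0 keep the feasible region inside a bounded box. A feasible, bounded LP attains a finite optimum at a vertex.

Evaluating z = 9x_1 - 9x_2 at each vertex:
  (0, 7): z = -63
  (0.7273, 8.455): z = -69.55
  (0, 9): z = -81

The LP has an optimal solution: (0, 9) with z = -81.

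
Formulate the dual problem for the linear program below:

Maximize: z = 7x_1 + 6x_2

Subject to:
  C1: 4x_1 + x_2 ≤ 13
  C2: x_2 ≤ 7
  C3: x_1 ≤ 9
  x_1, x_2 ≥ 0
Minimize: z = 13y1 + 7y2 + 9y3

Subject to:
  C1: -4y1 - y3 ≤ -7
  C2: -y1 - y2 ≤ -6
  y1, y2, y3 ≥ 0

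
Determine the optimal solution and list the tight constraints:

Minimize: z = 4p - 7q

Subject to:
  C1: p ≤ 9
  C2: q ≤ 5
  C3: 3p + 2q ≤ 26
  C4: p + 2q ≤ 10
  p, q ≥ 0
Optimal: p = 0, q = 5
Slack at optimum:
  C1: slack = 9
  C2: slack = 0 (binding)
  C3: slack = 16
  C4: slack = 0 (binding)
  p ≥ 0: p = 0 (binding)
  q ≥ 0: q = 5
Binding constraints: C2, C4, p ≥ 0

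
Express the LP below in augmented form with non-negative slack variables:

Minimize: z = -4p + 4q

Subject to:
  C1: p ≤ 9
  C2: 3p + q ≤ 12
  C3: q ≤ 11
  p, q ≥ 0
min z = -4p + 4q

s.t.
  p + s1 = 9
  3p + q + s2 = 12
  q + s3 = 11
  p, q, s1, s2, s3 ≥ 0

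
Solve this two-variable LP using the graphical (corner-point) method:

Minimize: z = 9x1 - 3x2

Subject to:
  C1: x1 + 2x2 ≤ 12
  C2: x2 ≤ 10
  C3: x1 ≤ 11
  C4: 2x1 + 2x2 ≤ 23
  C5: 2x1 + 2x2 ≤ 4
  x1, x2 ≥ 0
Each vertex is the intersection of two constraint boundaries that also satisfies all remaining constraints:
  x1 = 0 and x2 = 0 → (0, 0)
  2x1 + 2x2 = 4 and x2 = 0 → (2, 0)
  2x1 + 2x2 = 4 and x1 = 0 → (0, 2)

Evaluating z = 9x1 - 3x2 at each vertex:
  (0, 0): z = 0
  (2, 0): z = 18
  (0, 2): z = -6

The minimum is at (0, 2) with z = -6.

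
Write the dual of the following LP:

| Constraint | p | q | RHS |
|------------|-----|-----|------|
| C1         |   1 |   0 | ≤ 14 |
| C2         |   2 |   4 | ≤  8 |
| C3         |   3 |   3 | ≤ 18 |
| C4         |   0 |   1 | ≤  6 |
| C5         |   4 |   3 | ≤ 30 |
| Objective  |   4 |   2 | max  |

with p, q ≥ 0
Minimize: z = 14y1 + 8y2 + 18y3 + 6y4 + 30y5

Subject to:
  C1: -y1 - 2y2 - 3y3 - 4y5 ≤ -4
  C2: -4y2 - 3y3 - y4 - 3y5 ≤ -2
  y1, y2, y3, y4, y5 ≥ 0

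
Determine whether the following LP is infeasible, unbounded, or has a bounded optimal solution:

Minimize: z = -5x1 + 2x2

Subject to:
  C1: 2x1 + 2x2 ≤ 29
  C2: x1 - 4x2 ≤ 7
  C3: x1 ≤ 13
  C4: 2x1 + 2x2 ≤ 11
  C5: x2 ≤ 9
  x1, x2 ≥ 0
The point (5.5, 0) satisfies every constraint, so the LP is feasible; the constraints give x1 ≤ 13 and x2 ≤ 9, which with x1, x2 ≥ 0 keep the feasible region inside a bounded box. A feasible, bounded LP attains a finite optimum at a vertex.

Evaluating z = -5x1 + 2x2 at each vertex:
  (0, 0): z = 0
  (5.5, 0): z = -27.5
  (0, 5.5): z = 11

Bounded optimum: z* = -27.5 at (5.5, 0).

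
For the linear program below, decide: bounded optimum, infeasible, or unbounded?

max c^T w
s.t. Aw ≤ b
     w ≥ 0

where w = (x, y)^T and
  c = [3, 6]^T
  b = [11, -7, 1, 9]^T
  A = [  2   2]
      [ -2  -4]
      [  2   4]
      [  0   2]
One constraint requires 2x + 4y ≤ 1, while the constraint -2x - 4y ≤ -7 is equivalent to 2x + 4y ≥ 7. Together they would need 7 ≤ 2x + 4y ≤ 1, which is impossible since 7 > 1. No point satisfies all constraints.

Infeasible — the constraint set is empty.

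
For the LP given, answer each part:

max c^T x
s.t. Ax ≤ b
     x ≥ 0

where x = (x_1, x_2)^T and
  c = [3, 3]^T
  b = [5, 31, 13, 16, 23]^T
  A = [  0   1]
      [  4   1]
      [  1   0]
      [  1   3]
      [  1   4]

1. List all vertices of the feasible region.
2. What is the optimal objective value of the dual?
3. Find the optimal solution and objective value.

1. (0, 0), (7.75, 0), (7, 3), (1, 5), (0, 5)
2. 30 (by strong duality, equal to the primal optimum)
3. x_1 = 7, x_2 = 3, z = 30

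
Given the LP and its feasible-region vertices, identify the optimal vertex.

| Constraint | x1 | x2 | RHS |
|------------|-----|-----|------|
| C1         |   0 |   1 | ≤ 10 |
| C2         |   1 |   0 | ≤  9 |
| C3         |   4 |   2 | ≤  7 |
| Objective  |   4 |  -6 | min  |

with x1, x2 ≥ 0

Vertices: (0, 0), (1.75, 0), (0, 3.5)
Evaluating z = 4x1 - 6x2 at each vertex:
  (0, 0): z = 0
  (1.75, 0): z = 7
  (0, 3.5): z = -21

The smallest value is z = -21, attained at (0, 3.5).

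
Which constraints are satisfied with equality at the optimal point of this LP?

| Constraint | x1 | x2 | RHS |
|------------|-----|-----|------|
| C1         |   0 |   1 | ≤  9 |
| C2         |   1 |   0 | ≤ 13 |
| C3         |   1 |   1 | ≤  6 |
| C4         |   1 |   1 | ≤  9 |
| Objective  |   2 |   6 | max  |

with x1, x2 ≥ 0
Optimal: x1 = 0, x2 = 6
Slack at optimum:
  C1: slack = 3
  C2: slack = 13
  C3: slack = 0 (binding)
  C4: slack = 3
  x1 ≥ 0: x1 = 0 (binding)
  x2 ≥ 0: x2 = 6
Binding constraints: C3, x1 ≥ 0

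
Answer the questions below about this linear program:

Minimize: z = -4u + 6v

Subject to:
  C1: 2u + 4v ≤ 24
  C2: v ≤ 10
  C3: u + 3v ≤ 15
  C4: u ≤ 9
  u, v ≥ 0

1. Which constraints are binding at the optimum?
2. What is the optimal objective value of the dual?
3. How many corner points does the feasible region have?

1. C4, v ≥ 0
2. -36 (by strong duality, equal to the primal optimum)
3. 5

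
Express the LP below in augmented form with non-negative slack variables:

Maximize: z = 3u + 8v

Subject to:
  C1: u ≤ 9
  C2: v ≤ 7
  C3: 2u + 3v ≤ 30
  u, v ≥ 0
max z = 3u + 8v

s.t.
  u + s1 = 9
  v + s2 = 7
  2u + 3v + s3 = 30
  u, v, s1, s2, s3 ≥ 0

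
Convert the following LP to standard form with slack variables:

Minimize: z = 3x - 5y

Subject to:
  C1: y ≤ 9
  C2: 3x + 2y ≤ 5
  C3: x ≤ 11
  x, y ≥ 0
min z = 3x - 5y

s.t.
  y + s1 = 9
  3x + 2y + s2 = 5
  x + s3 = 11
  x, y, s1, s2, s3 ≥ 0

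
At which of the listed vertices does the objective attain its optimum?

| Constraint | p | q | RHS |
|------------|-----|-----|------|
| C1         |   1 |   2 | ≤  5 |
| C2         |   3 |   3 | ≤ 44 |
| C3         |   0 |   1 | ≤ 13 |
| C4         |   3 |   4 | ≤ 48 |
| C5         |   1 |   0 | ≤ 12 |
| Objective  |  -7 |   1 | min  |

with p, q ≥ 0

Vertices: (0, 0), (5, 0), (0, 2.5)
(5, 0) with z = -35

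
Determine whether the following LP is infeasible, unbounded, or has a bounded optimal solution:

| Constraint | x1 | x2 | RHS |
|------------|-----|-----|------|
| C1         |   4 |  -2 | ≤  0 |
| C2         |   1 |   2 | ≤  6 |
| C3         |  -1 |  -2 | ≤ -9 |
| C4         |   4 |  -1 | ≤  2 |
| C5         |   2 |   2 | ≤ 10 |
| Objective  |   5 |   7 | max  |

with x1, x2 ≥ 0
C2 requires x1 + 2x2 ≤ 6, while C3 (-x1 - 2x2 ≤ -9) is equivalent to x1 + 2x2 ≥ 9. Together they would need 9 ≤ x1 + 2x2 ≤ 6, which is impossible since 9 > 6. No point satisfies all constraints.

The feasible region is empty; the LP is infeasible.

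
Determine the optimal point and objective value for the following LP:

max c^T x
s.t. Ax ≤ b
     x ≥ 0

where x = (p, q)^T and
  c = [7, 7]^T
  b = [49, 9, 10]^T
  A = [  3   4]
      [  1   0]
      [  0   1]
p = 9, q = 5.5, z = 101.5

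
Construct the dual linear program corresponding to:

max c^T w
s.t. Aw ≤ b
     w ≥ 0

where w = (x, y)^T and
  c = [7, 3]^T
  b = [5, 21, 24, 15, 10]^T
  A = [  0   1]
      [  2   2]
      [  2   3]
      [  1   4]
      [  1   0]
Minimize: z = 5y1 + 21y2 + 24y3 + 15y4 + 10y5

Subject to:
  C1: -2y2 - 2y3 - y4 - y5 ≤ -7
  C2: -y1 - 2y2 - 3y3 - 4y4 ≤ -3
  y1, y2, y3, y4, y5 ≥ 0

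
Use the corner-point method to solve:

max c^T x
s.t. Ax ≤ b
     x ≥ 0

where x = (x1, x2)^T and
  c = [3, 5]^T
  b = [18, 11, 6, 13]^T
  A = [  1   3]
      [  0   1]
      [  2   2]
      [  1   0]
Each vertex is the intersection of two constraint boundaries that also satisfies all remaining constraints:
  x1 = 0 and x2 = 0 → (0, 0)
  2x1 + 2x2 = 6 and x2 = 0 → (3, 0)
  2x1 + 2x2 = 6 and x1 = 0 → (0, 3)

Evaluating z = 3x1 + 5x2 at each vertex:
  (0, 0): z = 0
  (3, 0): z = 9
  (0, 3): z = 15

The maximum is at (0, 3) with z = 15.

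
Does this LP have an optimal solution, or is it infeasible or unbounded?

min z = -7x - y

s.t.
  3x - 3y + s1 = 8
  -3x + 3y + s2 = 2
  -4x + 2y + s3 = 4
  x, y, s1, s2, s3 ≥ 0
Feasible point: (0, 0) satisfies every constraint, so the LP is feasible.
Direction d = (1, 1): for each constraint row a, a·d ≤ 0 —
  (3)(1) + (-3)(1) = 0 ≤ 0
  (-3)(1) + (3)(1) = 0 ≤ 0
  (-4)(1) + (2)(1) = -2 ≤ 0
and d ≥ 0, so (0, 0) + t·d stays feasible for every t ≥ 0. Along this ray z = -7x - y changes by -8 per unit t, so z → −∞.

Unbounded: there is a feasible ray along which z → −∞.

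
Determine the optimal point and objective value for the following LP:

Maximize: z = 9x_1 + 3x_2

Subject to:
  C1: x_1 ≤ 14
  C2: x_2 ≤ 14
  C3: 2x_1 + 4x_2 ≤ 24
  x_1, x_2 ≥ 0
Each vertex is the intersection of two constraint boundaries that also satisfies all remaining constraints:
  x_1 = 0 and x_2 = 0 → (0, 0)
  2x_1 + 4x_2 = 24 and x_2 = 0 → (12, 0)
  2x_1 + 4x_2 = 24 and x_1 = 0 → (0, 6)

Evaluating z = 9x_1 + 3x_2 at each vertex:
  (0, 0): z = 0
  (12, 0): z = 108
  (0, 6): z = 18

The maximum is at (12, 0) with z = 108.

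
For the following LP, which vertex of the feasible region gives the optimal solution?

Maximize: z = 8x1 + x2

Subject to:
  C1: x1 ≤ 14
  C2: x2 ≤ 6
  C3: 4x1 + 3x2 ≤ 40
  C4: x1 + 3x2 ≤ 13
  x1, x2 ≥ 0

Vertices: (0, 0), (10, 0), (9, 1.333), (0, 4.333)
(10, 0) with z = 80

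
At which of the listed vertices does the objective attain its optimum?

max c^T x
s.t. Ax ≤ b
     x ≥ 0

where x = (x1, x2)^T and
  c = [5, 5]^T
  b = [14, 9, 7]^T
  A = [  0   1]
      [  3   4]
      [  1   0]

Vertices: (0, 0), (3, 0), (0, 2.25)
Evaluating z = 5x1 + 5x2 at each vertex:
  (0, 0): z = 0
  (3, 0): z = 15
  (0, 2.25): z = 11.25

The largest value is z = 15, attained at (3, 0).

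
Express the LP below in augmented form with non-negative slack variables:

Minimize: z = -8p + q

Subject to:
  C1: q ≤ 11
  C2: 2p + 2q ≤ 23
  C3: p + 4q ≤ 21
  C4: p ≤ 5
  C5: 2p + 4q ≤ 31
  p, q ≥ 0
min z = -8p + q

s.t.
  q + s1 = 11
  2p + 2q + s2 = 23
  p + 4q + s3 = 21
  p + s4 = 5
  2p + 4q + s5 = 31
  p, q, s1, s2, s3, s4, s5 ≥ 0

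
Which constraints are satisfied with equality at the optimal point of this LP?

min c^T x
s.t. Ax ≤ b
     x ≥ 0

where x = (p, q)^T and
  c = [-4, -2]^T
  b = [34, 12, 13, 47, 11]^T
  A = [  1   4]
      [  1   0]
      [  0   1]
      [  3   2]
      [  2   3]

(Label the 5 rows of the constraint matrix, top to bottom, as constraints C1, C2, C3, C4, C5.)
Optimal: p = 5.5, q = 0
Slack at optimum:
  C1: slack = 28.5
  C2: slack = 6.5
  C3: slack = 13
  C4: slack = 30.5
  C5: slack = 0 (binding)
  p ≥ 0: p = 5.5
  q ≥ 0: q = 0 (binding)
Binding constraints: C5, q ≥ 0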